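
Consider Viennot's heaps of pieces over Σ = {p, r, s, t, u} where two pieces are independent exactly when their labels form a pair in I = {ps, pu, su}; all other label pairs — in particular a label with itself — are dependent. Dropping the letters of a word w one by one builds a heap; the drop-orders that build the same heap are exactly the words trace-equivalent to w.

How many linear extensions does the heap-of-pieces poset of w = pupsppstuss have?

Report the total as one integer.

315

drop 0:p onto floor
drop 1:u onto floor
drop 2:p onto {0:p}
drop 3:s onto floor
drop 4:p onto {2:p}
drop 5:p onto {4:p}
drop 6:s onto {3:s}
drop 7:t onto {1:u, 5:p, 6:s}
drop 8:u onto {7:t}
drop 9:s onto {7:t}
drop 10:s onto {9:s}
ground layer = {0:p, 1:u, 3:s}
drop-orders for the pieces not yet dropped (sum over which currently-grounded one goes next):
  1 to go: {8} 1  {10} 1
  2 to go: {8,10} 2  {9,10} 1
  3 to go: {8,9,10} 3
  4 to go: {7,8,9,10} 3
  5 to go: {1,7,8,9,10} 3  {5,7,8,9,10} 3  {6,7,8,9,10} 3
  6 to go: {1,5,7,8,9,10} 6  {1,6,7,8,9,10} 6  {3,6,7,8,9,10} 3  {4,5,7,8,9,10} 3  {5,6,7,8,9,10} 6
  7 to go: {1,3,6,7,8,9,10} 9  {1,4,5,7,8,9,10} 9  {1,5,6,7,8,9,10} 18  {2,4,5,7,8,9,10} 3  {3,5,6,7,8,9,10} 9  {4,5,6,7,8,9,10} 9
  8 to go: {0,2,4,5,7,8,9,10} 3  {1,2,4,5,7,8,9,10} 12  {1,3,5,6,7,8,9,10} 36  {1,4,5,6,7,8,9,10} 36  {2,4,5,6,7,8,9,10} 12  {3,4,5,6,7,8,9,10} 18
  9 to go: {0,1,2,4,5,7,8,9,10} 15  {0,2,4,5,6,7,8,9,10} 15  {1,2,4,5,6,7,8,9,10} 60  {1,3,4,5,6,7,8,9,10} 90  {2,3,4,5,6,7,8,9,10} 30
  if 0:p drops first: 180 orders
  if 1:u drops first: 45 orders
  if 3:s drops first: 90 orders
heap linearizations: 315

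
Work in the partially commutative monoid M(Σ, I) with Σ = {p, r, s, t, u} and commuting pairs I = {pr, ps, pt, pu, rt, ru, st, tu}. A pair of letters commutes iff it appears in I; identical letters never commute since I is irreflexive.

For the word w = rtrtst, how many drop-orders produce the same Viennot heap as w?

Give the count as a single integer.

#0=r has no predecessor
#1=t has no predecessor
#2=r depends on [0:r]
#3=t depends on [1:t]
#4=s depends on [2:r]
#5=t depends on [3:t]
sources: [0:r, 1:t]
N(rest) = Σ N(rest − s) over sources s of rest; N(one piece) = 1:
  size 1 → [4]=1  [5]=1
  size 2 → [2,4]=1  [3,5]=1  [4,5]=2
  size 3 → [0,2,4]=1  [1,3,5]=1  [2,4,5]=3  [3,4,5]=3
  size 4 → [0,2,4,5]=4  [1,3,4,5]=4  [2,3,4,5]=6
  first=0(r) contributes 10
  first=1(t) contributes 10
|[w]| = 20

20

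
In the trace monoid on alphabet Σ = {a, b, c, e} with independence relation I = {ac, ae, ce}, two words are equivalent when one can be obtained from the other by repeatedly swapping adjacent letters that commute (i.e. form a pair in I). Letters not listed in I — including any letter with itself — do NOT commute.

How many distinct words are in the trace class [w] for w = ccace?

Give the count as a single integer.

drop 0:c onto floor
drop 1:c onto {0:c}
drop 2:a onto floor
drop 3:c onto {1:c}
drop 4:e onto floor
ground layer = {0:c, 2:a, 4:e}
drop-orders for the pieces not yet dropped (sum over which currently-grounded one goes next):
  1 to go: {2} 1  {3} 1  {4} 1
  2 to go: {1,3} 1  {2,3} 2  {2,4} 2  {3,4} 2
  3 to go: {0,1,3} 1  {1,2,3} 3  {1,3,4} 3  {2,3,4} 6
  if 0:c drops first: 12 orders
  if 2:a drops first: 4 orders
  if 4:e drops first: 4 orders
heap linearizations: 20

20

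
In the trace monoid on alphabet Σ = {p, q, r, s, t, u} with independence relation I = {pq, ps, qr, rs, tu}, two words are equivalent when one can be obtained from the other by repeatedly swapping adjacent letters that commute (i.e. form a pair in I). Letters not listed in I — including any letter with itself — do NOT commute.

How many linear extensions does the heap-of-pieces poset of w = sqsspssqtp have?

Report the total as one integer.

8

piece 0:s — minimal
piece 1:q rests on {0:s}
piece 2:s rests on {1:q}
piece 3:s rests on {2:s}
piece 4:p — minimal
piece 5:s rests on {3:s}
piece 6:s rests on {5:s}
piece 7:q rests on {6:s}
piece 8:t rests on {4:p, 7:q}
piece 9:p rests on {8:t}
minimal pieces: {0:s, 4:p}
ways to finish when only these pieces remain (= sum over removing one remaining piece with nothing left below it):
  1 left: {9}→1
  2 left: {8,9}→1
  3 left: {4,8,9}→1  {7,8,9}→1
  4 left: {4,7,8,9}→2  {6,7,8,9}→1
  5 left: {4,6,7,8,9}→3  {5,6,7,8,9}→1
  6 left: {3,5,6,7,8,9}→1  {4,5,6,7,8,9}→4
  7 left: {2,3,5,6,7,8,9}→1  {3,4,5,6,7,8,9}→5
  8 left: {1,2,3,5,6,7,8,9}→1  {2,3,4,5,6,7,8,9}→6
  placing 0:s first → 7 extensions
  placing 4:p first → 1 extensions
total linear extensions = 8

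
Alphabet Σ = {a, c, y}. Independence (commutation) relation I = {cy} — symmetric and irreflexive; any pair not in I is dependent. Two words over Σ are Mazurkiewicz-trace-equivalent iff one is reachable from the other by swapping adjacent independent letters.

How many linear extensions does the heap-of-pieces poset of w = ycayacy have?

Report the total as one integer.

drop 0:y onto floor
drop 1:c onto floor
drop 2:a onto {0:y, 1:c}
drop 3:y onto {2:a}
drop 4:a onto {3:y}
drop 5:c onto {4:a}
drop 6:y onto {4:a}
ground layer = {0:y, 1:c}
drop-orders for the pieces not yet dropped (sum over which currently-grounded one goes next):
  1 to go: {5} 1  {6} 1
  2 to go: {5,6} 2
  3 to go: {4,5,6} 2
  4 to go: {3,4,5,6} 2
  5 to go: {2,3,4,5,6} 2
  if 0:y drops first: 2 orders
  if 1:c drops first: 2 orders
heap linearizations: 4

4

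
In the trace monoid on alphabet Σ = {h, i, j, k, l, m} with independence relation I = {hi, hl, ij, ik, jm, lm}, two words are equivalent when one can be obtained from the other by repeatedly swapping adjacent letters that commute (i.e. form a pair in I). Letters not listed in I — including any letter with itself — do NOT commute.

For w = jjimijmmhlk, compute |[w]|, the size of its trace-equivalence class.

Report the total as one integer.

0(j) covers ∅
1(j) covers 0:j
2(i) covers ∅
3(m) covers 2:i
4(i) covers 3:m
5(j) covers 1:j
6(m) covers 4:i
7(m) covers 6:m
8(h) covers 5:j, 7:m
9(l) covers 4:i, 5:j
10(k) covers 8:h, 9:l
floor of heap: 0:j, 2:i
completions by unplaced set U, small U first (add the entries for U minus each lowest piece of U):
  |U|=1: {10}:1
  |U|=2: {8,10}:1  {9,10}:1
  |U|=3: {7,8,10}:1  {8,9,10}:2
  |U|=4: {5,8,9,10}:2  {6,7,8,10}:1  {7,8,9,10}:3
  |U|=5: {1,5,8,9,10}:2  {5,7,8,9,10}:5  {6,7,8,9,10}:4
  |U|=6: {0,1,5,8,9,10}:2  {1,5,7,8,9,10}:7  {4,6,7,8,9,10}:4  {5,6,7,8,9,10}:9
  |U|=7: {0,1,5,7,8,9,10}:9  {1,5,6,7,8,9,10}:16  {3,4,6,7,8,9,10}:4  {4,5,6,7,8,9,10}:13
  |U|=8: {0,1,5,6,7,8,9,10}:25  {1,4,5,6,7,8,9,10}:29  {2,3,4,6,7,8,9,10}:4  {3,4,5,6,7,8,9,10}:17
  |U|=9: {0,1,4,5,6,7,8,9,10}:54  {1,3,4,5,6,7,8,9,10}:46  {2,3,4,5,6,7,8,9,10}:21
  start at 0(j): 67
  start at 2(i): 100
sum over floor = 167

167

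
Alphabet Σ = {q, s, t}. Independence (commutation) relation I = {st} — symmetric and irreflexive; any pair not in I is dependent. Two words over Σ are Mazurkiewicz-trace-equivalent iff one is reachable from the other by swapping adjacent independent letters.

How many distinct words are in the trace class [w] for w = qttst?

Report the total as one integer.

4

#0=q has no predecessor
#1=t depends on [0:q]
#2=t depends on [1:t]
#3=s depends on [0:q]
#4=t depends on [2:t]
sources: [0:q]
N(rest) = Σ N(rest − s) over sources s of rest; N(one piece) = 1:
  size 1 → [3]=1  [4]=1
  size 2 → [2,4]=1  [3,4]=2
  size 3 → [1,2,4]=1  [2,3,4]=3
  first=0(q) contributes 4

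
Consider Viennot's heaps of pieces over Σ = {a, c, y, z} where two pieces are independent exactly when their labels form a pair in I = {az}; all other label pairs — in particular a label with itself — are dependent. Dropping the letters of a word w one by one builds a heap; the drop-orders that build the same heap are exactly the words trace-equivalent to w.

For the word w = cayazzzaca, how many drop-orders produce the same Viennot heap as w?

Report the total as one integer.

10

#0=c has no predecessor
#1=a depends on [0:c]
#2=y depends on [1:a]
#3=a depends on [2:y]
#4=z depends on [2:y]
#5=z depends on [4:z]
#6=z depends on [5:z]
#7=a depends on [3:a]
#8=c depends on [6:z, 7:a]
#9=a depends on [8:c]
sources: [0:c]
N(rest) = Σ N(rest − s) over sources s of rest; N(one piece) = 1:
  size 1 → [9]=1
  size 2 → [8,9]=1
  size 3 → [6,8,9]=1  [7,8,9]=1
  size 4 → [3,7,8,9]=1  [5,6,8,9]=1  [6,7,8,9]=2
  size 5 → [3,6,7,8,9]=3  [4,5,6,8,9]=1  [5,6,7,8,9]=3
  size 6 → [3,5,6,7,8,9]=6  [4,5,6,7,8,9]=4
  size 7 → [3,4,5,6,7,8,9]=10
  size 8 → [2,3,4,5,6,7,8,9]=10
  first=0(c) contributes 10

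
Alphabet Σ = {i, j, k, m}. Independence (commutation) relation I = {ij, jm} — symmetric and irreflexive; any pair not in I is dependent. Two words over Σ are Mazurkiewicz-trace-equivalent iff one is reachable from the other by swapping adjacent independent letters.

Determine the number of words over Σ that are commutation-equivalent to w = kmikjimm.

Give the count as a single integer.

4

piece 0:k — minimal
piece 1:m rests on {0:k}
piece 2:i rests on {1:m}
piece 3:k rests on {2:i}
piece 4:j rests on {3:k}
piece 5:i rests on {3:k}
piece 6:m rests on {5:i}
piece 7:m rests on {6:m}
minimal pieces: {0:k}
ways to finish when only these pieces remain (= sum over removing one remaining piece with nothing left below it):
  1 left: {4}→1  {7}→1
  2 left: {4,7}→2  {6,7}→1
  3 left: {4,6,7}→3  {5,6,7}→1
  4 left: {4,5,6,7}→4
  5 left: {3,4,5,6,7}→4
  6 left: {2,3,4,5,6,7}→4
  placing 0:k first → 4 extensions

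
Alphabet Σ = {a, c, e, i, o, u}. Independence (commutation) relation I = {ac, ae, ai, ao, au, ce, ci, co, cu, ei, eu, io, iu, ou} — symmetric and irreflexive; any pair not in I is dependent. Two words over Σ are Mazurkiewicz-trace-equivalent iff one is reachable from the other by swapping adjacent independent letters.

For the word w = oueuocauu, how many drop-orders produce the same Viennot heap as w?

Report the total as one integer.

piece 0:o — minimal
piece 1:u — minimal
piece 2:e rests on {0:o}
piece 3:u rests on {1:u}
piece 4:o rests on {2:e}
piece 5:c — minimal
piece 6:a — minimal
piece 7:u rests on {3:u}
piece 8:u rests on {7:u}
minimal pieces: {0:o, 1:u, 5:c, 6:a}
ways to finish when only these pieces remain (= sum over removing one remaining piece with nothing left below it):
  1 left: {4}→1  {5}→1  {6}→1  {8}→1
  2 left: {2,4}→1  {4,5}→2  {4,6}→2  {4,8}→2  {5,6}→2  {5,8}→2  {6,8}→2  {7,8}→1
  3 left: {0,2,4}→1  {2,4,5}→3  {2,4,6}→3  {2,4,8}→3  {3,7,8}→1  {4,5,6}→6  {4,5,8}→6  {4,6,8}→6  {4,7,8}→3  {5,6,8}→6  {5,7,8}→3  {6,7,8}→3
  4 left: {0,2,4,5}→4  {0,2,4,6}→4  {0,2,4,8}→4  {1,3,7,8}→1  {2,4,5,6}→12  {2,4,5,8}→12  {2,4,6,8}→12  {2,4,7,8}→6  {3,4,7,8}→4  {3,5,7,8}→4  {3,6,7,8}→4  {4,5,6,8}→24  {4,5,7,8}→12  {4,6,7,8}→12  {5,6,7,8}→12
  5 left: {0,2,4,5,6}→20  {0,2,4,5,8}→20  {0,2,4,6,8}→20  {0,2,4,7,8}→10  {1,3,4,7,8}→5  {1,3,5,7,8}→5  {1,3,6,7,8}→5  {2,3,4,7,8}→10  {2,4,5,6,8}→60  {2,4,5,7,8}→30  {2,4,6,7,8}→30  {3,4,5,7,8}→20  {3,4,6,7,8}→20  {3,5,6,7,8}→20  {4,5,6,7,8}→60
  6 left: {0,2,3,4,7,8}→20  {0,2,4,5,6,8}→120  {0,2,4,5,7,8}→60  {0,2,4,6,7,8}→60  {1,2,3,4,7,8}→15  {1,3,4,5,7,8}→30  {1,3,4,6,7,8}→30  {1,3,5,6,7,8}→30  {2,3,4,5,7,8}→60  {2,3,4,6,7,8}→60  {2,4,5,6,7,8}→180  {3,4,5,6,7,8}→120
  7 left: {0,1,2,3,4,7,8}→35  {0,2,3,4,5,7,8}→140  {0,2,3,4,6,7,8}→140  {0,2,4,5,6,7,8}→420  {1,2,3,4,5,7,8}→105  {1,2,3,4,6,7,8}→105  {1,3,4,5,6,7,8}→210  {2,3,4,5,6,7,8}→420
  placing 0:o first → 840 extensions
  placing 1:u first → 1120 extensions
  placing 5:c first → 280 extensions
  placing 6:a first → 280 extensions
total linear extensions = 2520

2520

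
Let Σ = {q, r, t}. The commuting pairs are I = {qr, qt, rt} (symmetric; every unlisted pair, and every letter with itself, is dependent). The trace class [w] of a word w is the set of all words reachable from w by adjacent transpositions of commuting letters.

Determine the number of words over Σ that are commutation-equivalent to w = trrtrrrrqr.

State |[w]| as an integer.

piece 0:t — minimal
piece 1:r — minimal
piece 2:r rests on {1:r}
piece 3:t rests on {0:t}
piece 4:r rests on {2:r}
piece 5:r rests on {4:r}
piece 6:r rests on {5:r}
piece 7:r rests on {6:r}
piece 8:q — minimal
piece 9:r rests on {7:r}
minimal pieces: {0:t, 1:r, 8:q}
ways to finish when only these pieces remain (= sum over removing one remaining piece with nothing left below it):
  1 left: {3}→1  {8}→1  {9}→1
  2 left: {0,3}→1  {3,8}→2  {3,9}→2  {7,9}→1  {8,9}→2
  3 left: {0,3,8}→3  {0,3,9}→3  {3,7,9}→3  {3,8,9}→6  {6,7,9}→1  {7,8,9}→3
  4 left: {0,3,7,9}→6  {0,3,8,9}→12  {3,6,7,9}→4  {3,7,8,9}→12  {5,6,7,9}→1  {6,7,8,9}→4
  5 left: {0,3,6,7,9}→10  {0,3,7,8,9}→30  {3,5,6,7,9}→5  {3,6,7,8,9}→20  {4,5,6,7,9}→1  {5,6,7,8,9}→5
  6 left: {0,3,5,6,7,9}→15  {0,3,6,7,8,9}→60  {2,4,5,6,7,9}→1  {3,4,5,6,7,9}→6  {3,5,6,7,8,9}→30  {4,5,6,7,8,9}→6
  7 left: {0,3,4,5,6,7,9}→21  {0,3,5,6,7,8,9}→105  {1,2,4,5,6,7,9}→1  {2,3,4,5,6,7,9}→7  {2,4,5,6,7,8,9}→7  {3,4,5,6,7,8,9}→42
  8 left: {0,2,3,4,5,6,7,9}→28  {0,3,4,5,6,7,8,9}→168  {1,2,3,4,5,6,7,9}→8  {1,2,4,5,6,7,8,9}→8  {2,3,4,5,6,7,8,9}→56
  placing 0:t first → 72 extensions
  placing 1:r first → 252 extensions
  placing 8:q first → 36 extensions
total linear extensions = 360

360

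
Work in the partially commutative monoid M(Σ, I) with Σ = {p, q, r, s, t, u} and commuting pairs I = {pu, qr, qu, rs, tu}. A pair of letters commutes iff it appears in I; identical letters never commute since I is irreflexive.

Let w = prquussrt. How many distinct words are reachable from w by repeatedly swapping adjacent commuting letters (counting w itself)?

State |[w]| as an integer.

0(p) covers ∅
1(r) covers 0:p
2(q) covers 0:p
3(u) covers 1:r
4(u) covers 3:u
5(s) covers 2:q, 4:u
6(s) covers 5:s
7(r) covers 4:u
8(t) covers 6:s, 7:r
floor of heap: 0:p
completions by unplaced set U, small U first (add the entries for U minus each lowest piece of U):
  |U|=1: {8}:1
  |U|=2: {6,8}:1  {7,8}:1
  |U|=3: {5,6,8}:1  {6,7,8}:2
  |U|=4: {2,5,6,8}:1  {5,6,7,8}:3
  |U|=5: {2,5,6,7,8}:4  {4,5,6,7,8}:3
  |U|=6: {2,4,5,6,7,8}:7  {3,4,5,6,7,8}:3
  |U|=7: {1,3,4,5,6,7,8}:3  {2,3,4,5,6,7,8}:10
  start at 0(p): 13

13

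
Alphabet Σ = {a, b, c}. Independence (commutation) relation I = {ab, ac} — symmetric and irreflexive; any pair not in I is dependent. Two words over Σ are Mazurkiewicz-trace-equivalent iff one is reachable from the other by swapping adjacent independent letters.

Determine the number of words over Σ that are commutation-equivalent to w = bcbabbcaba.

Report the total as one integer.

120

drop 0:b onto floor
drop 1:c onto {0:b}
drop 2:b onto {1:c}
drop 3:a onto floor
drop 4:b onto {2:b}
drop 5:b onto {4:b}
drop 6:c onto {5:b}
drop 7:a onto {3:a}
drop 8:b onto {6:c}
drop 9:a onto {7:a}
ground layer = {0:b, 3:a}
drop-orders for the pieces not yet dropped (sum over which currently-grounded one goes next):
  1 to go: {8} 1  {9} 1
  2 to go: {6,8} 1  {7,9} 1  {8,9} 2
  3 to go: {3,7,9} 1  {5,6,8} 1  {6,8,9} 3  {7,8,9} 3
  4 to go: {3,7,8,9} 4  {4,5,6,8} 1  {5,6,8,9} 4  {6,7,8,9} 6
  5 to go: {2,4,5,6,8} 1  {3,6,7,8,9} 10  {4,5,6,8,9} 5  {5,6,7,8,9} 10
  6 to go: {1,2,4,5,6,8} 1  {2,4,5,6,8,9} 6  {3,5,6,7,8,9} 20  {4,5,6,7,8,9} 15
  7 to go: {0,1,2,4,5,6,8} 1  {1,2,4,5,6,8,9} 7  {2,4,5,6,7,8,9} 21  {3,4,5,6,7,8,9} 35
  8 to go: {0,1,2,4,5,6,8,9} 8  {1,2,4,5,6,7,8,9} 28  {2,3,4,5,6,7,8,9} 56
  if 0:b drops first: 84 orders
  if 3:a drops first: 36 orders
heap linearizations: 120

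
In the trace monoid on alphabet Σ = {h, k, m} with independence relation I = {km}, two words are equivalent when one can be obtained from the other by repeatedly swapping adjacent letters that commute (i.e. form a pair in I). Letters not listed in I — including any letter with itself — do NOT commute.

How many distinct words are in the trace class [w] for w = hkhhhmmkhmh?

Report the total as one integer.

#0=h has no predecessor
#1=k depends on [0:h]
#2=h depends on [1:k]
#3=h depends on [2:h]
#4=h depends on [3:h]
#5=m depends on [4:h]
#6=m depends on [5:m]
#7=k depends on [4:h]
#8=h depends on [6:m, 7:k]
#9=m depends on [8:h]
#10=h depends on [9:m]
sources: [0:h]
N(rest) = Σ N(rest − s) over sources s of rest; N(one piece) = 1:
  size 1 → [10]=1
  size 2 → [9,10]=1
  size 3 → [8,9,10]=1
  size 4 → [6,8,9,10]=1  [7,8,9,10]=1
  size 5 → [5,6,8,9,10]=1  [6,7,8,9,10]=2
  size 6 → [5,6,7,8,9,10]=3
  size 7 → [4,5,6,7,8,9,10]=3
  size 8 → [3,4,5,6,7,8,9,10]=3
  size 9 → [2,3,4,5,6,7,8,9,10]=3
  first=0(h) contributes 3

3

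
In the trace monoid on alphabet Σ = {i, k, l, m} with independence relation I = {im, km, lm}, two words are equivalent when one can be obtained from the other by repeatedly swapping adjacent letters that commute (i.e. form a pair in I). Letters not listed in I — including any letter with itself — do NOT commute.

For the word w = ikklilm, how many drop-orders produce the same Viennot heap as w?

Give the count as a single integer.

7

piece 0:i — minimal
piece 1:k rests on {0:i}
piece 2:k rests on {1:k}
piece 3:l rests on {2:k}
piece 4:i rests on {3:l}
piece 5:l rests on {4:i}
piece 6:m — minimal
minimal pieces: {0:i, 6:m}
ways to finish when only these pieces remain (= sum over removing one remaining piece with nothing left below it):
  1 left: {5}→1  {6}→1
  2 left: {4,5}→1  {5,6}→2
  3 left: {3,4,5}→1  {4,5,6}→3
  4 left: {2,3,4,5}→1  {3,4,5,6}→4
  5 left: {1,2,3,4,5}→1  {2,3,4,5,6}→5
  placing 0:i first → 6 extensions
  placing 6:m first → 1 extensions
total linear extensions = 7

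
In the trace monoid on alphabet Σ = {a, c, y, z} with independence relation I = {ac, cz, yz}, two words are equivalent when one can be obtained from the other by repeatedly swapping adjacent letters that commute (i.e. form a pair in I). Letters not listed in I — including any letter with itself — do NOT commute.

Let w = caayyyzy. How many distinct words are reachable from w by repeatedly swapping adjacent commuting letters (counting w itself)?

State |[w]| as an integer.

drop 0:c onto floor
drop 1:a onto floor
drop 2:a onto {1:a}
drop 3:y onto {0:c, 2:a}
drop 4:y onto {3:y}
drop 5:y onto {4:y}
drop 6:z onto {2:a}
drop 7:y onto {5:y}
ground layer = {0:c, 1:a}
drop-orders for the pieces not yet dropped (sum over which currently-grounded one goes next):
  1 to go: {6} 1  {7} 1
  2 to go: {5,7} 1  {6,7} 2
  3 to go: {4,5,7} 1  {5,6,7} 3
  4 to go: {3,4,5,7} 1  {4,5,6,7} 4
  5 to go: {0,3,4,5,7} 1  {3,4,5,6,7} 5
  6 to go: {0,3,4,5,6,7} 6  {2,3,4,5,6,7} 5
  if 0:c drops first: 5 orders
  if 1:a drops first: 11 orders
heap linearizations: 16

16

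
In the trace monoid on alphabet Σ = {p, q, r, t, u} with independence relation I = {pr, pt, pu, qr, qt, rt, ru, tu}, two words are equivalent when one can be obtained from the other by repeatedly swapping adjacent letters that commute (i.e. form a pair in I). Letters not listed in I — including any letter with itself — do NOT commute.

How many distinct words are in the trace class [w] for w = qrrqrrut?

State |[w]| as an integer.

#0=q has no predecessor
#1=r has no predecessor
#2=r depends on [1:r]
#3=q depends on [0:q]
#4=r depends on [2:r]
#5=r depends on [4:r]
#6=u depends on [3:q]
#7=t has no predecessor
sources: [0:q, 1:r, 7:t]
N(rest) = Σ N(rest − s) over sources s of rest; N(one piece) = 1:
  size 1 → [5]=1  [6]=1  [7]=1
  size 2 → [3,6]=1  [4,5]=1  [5,6]=2  [5,7]=2  [6,7]=2
  size 3 → [0,3,6]=1  [2,4,5]=1  [3,5,6]=3  [3,6,7]=3  [4,5,6]=3  [4,5,7]=3  [5,6,7]=6
  size 4 → [0,3,5,6]=4  [0,3,6,7]=4  [1,2,4,5]=1  [2,4,5,6]=4  [2,4,5,7]=4  [3,4,5,6]=6  [3,5,6,7]=12  [4,5,6,7]=12
  size 5 → [0,3,4,5,6]=10  [0,3,5,6,7]=20  [1,2,4,5,6]=5  [1,2,4,5,7]=5  [2,3,4,5,6]=10  [2,4,5,6,7]=20  [3,4,5,6,7]=30
  size 6 → [0,2,3,4,5,6]=20  [0,3,4,5,6,7]=60  [1,2,3,4,5,6]=15  [1,2,4,5,6,7]=30  [2,3,4,5,6,7]=60
  first=0(q) contributes 105
  first=1(r) contributes 140
  first=7(t) contributes 35
|[w]| = 280

280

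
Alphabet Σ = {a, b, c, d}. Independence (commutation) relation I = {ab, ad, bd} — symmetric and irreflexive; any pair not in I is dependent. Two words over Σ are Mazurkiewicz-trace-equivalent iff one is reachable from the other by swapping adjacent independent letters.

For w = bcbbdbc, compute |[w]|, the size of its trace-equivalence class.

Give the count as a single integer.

drop 0:b onto floor
drop 1:c onto {0:b}
drop 2:b onto {1:c}
drop 3:b onto {2:b}
drop 4:d onto {1:c}
drop 5:b onto {3:b}
drop 6:c onto {4:d, 5:b}
ground layer = {0:b}
drop-orders for the pieces not yet dropped (sum over which currently-grounded one goes next):
  1 to go: {6} 1
  2 to go: {4,6} 1  {5,6} 1
  3 to go: {3,5,6} 1  {4,5,6} 2
  4 to go: {2,3,5,6} 1  {3,4,5,6} 3
  5 to go: {2,3,4,5,6} 4
  if 0:b drops first: 4 orders

4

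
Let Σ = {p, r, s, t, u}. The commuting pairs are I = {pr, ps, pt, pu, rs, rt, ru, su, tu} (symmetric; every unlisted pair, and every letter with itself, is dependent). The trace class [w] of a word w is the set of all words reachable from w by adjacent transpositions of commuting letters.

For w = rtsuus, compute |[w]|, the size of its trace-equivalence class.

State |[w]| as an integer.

drop 0:r onto floor
drop 1:t onto floor
drop 2:s onto {1:t}
drop 3:u onto floor
drop 4:u onto {3:u}
drop 5:s onto {2:s}
ground layer = {0:r, 1:t, 3:u}
drop-orders for the pieces not yet dropped (sum over which currently-grounded one goes next):
  1 to go: {0} 1  {4} 1  {5} 1
  2 to go: {0,4} 2  {0,5} 2  {2,5} 1  {3,4} 1  {4,5} 2
  3 to go: {0,2,5} 3  {0,3,4} 3  {0,4,5} 6  {1,2,5} 1  {2,4,5} 3  {3,4,5} 3
  4 to go: {0,1,2,5} 4  {0,2,4,5} 12  {0,3,4,5} 12  {1,2,4,5} 4  {2,3,4,5} 6
  if 0:r drops first: 10 orders
  if 1:t drops first: 30 orders
  if 3:u drops first: 20 orders
heap linearizations: 60

60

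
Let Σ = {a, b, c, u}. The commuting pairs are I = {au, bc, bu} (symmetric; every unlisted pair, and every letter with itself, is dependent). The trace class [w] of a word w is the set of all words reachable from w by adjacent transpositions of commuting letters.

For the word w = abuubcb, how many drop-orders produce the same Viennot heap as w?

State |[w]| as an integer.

34

drop 0:a onto floor
drop 1:b onto {0:a}
drop 2:u onto floor
drop 3:u onto {2:u}
drop 4:b onto {1:b}
drop 5:c onto {0:a, 3:u}
drop 6:b onto {4:b}
ground layer = {0:a, 2:u}
drop-orders for the pieces not yet dropped (sum over which currently-grounded one goes next):
  1 to go: {5} 1  {6} 1
  2 to go: {3,5} 1  {4,6} 1  {5,6} 2
  3 to go: {1,4,6} 1  {2,3,5} 1  {3,5,6} 3  {4,5,6} 3
  4 to go: {1,4,5,6} 4  {2,3,5,6} 4  {3,4,5,6} 6
  5 to go: {0,1,4,5,6} 4  {1,3,4,5,6} 10  {2,3,4,5,6} 10
  if 0:a drops first: 20 orders
  if 2:u drops first: 14 orders
heap linearizations: 34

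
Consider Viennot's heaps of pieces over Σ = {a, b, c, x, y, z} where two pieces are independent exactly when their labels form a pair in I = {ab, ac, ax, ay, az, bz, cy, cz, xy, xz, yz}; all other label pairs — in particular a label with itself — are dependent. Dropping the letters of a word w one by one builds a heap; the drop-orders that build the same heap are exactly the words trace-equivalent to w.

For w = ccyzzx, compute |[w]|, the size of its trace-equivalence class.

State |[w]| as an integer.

#0=c has no predecessor
#1=c depends on [0:c]
#2=y has no predecessor
#3=z has no predecessor
#4=z depends on [3:z]
#5=x depends on [1:c]
sources: [0:c, 2:y, 3:z]
N(rest) = Σ N(rest − s) over sources s of rest; N(one piece) = 1:
  size 1 → [2]=1  [4]=1  [5]=1
  size 2 → [1,5]=1  [2,4]=2  [2,5]=2  [3,4]=1  [4,5]=2
  size 3 → [0,1,5]=1  [1,2,5]=3  [1,4,5]=3  [2,3,4]=3  [2,4,5]=6  [3,4,5]=3
  size 4 → [0,1,2,5]=4  [0,1,4,5]=4  [1,2,4,5]=12  [1,3,4,5]=6  [2,3,4,5]=12
  first=0(c) contributes 30
  first=2(y) contributes 10
  first=3(z) contributes 20
|[w]| = 60

60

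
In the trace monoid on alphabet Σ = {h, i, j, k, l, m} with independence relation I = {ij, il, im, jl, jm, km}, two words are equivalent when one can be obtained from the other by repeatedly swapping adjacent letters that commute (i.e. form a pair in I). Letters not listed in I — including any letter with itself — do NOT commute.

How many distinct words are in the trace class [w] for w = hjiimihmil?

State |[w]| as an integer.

60

#0=h has no predecessor
#1=j depends on [0:h]
#2=i depends on [0:h]
#3=i depends on [2:i]
#4=m depends on [0:h]
#5=i depends on [3:i]
#6=h depends on [1:j, 4:m, 5:i]
#7=m depends on [6:h]
#8=i depends on [6:h]
#9=l depends on [7:m]
sources: [0:h]
N(rest) = Σ N(rest − s) over sources s of rest; N(one piece) = 1:
  size 1 → [8]=1  [9]=1
  size 2 → [7,9]=1  [8,9]=2
  size 3 → [7,8,9]=3
  size 4 → [6,7,8,9]=3
  size 5 → [1,6,7,8,9]=3  [4,6,7,8,9]=3  [5,6,7,8,9]=3
  size 6 → [1,4,6,7,8,9]=6  [1,5,6,7,8,9]=6  [3,5,6,7,8,9]=3  [4,5,6,7,8,9]=6
  size 7 → [1,3,5,6,7,8,9]=9  [1,4,5,6,7,8,9]=18  [2,3,5,6,7,8,9]=3  [3,4,5,6,7,8,9]=9
  size 8 → [1,2,3,5,6,7,8,9]=12  [1,3,4,5,6,7,8,9]=36  [2,3,4,5,6,7,8,9]=12
  first=0(h) contributes 60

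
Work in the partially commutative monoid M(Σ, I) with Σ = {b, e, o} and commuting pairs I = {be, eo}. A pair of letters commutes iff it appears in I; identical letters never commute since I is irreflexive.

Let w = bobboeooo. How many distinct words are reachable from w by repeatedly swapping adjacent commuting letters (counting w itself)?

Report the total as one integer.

#0=b has no predecessor
#1=o depends on [0:b]
#2=b depends on [1:o]
#3=b depends on [2:b]
#4=o depends on [3:b]
#5=e has no predecessor
#6=o depends on [4:o]
#7=o depends on [6:o]
#8=o depends on [7:o]
sources: [0:b, 5:e]
N(rest) = Σ N(rest − s) over sources s of rest; N(one piece) = 1:
  size 1 → [5]=1  [8]=1
  size 2 → [5,8]=2  [7,8]=1
  size 3 → [5,7,8]=3  [6,7,8]=1
  size 4 → [4,6,7,8]=1  [5,6,7,8]=4
  size 5 → [3,4,6,7,8]=1  [4,5,6,7,8]=5
  size 6 → [2,3,4,6,7,8]=1  [3,4,5,6,7,8]=6
  size 7 → [1,2,3,4,6,7,8]=1  [2,3,4,5,6,7,8]=7
  first=0(b) contributes 8
  first=5(e) contributes 1
|[w]| = 9

9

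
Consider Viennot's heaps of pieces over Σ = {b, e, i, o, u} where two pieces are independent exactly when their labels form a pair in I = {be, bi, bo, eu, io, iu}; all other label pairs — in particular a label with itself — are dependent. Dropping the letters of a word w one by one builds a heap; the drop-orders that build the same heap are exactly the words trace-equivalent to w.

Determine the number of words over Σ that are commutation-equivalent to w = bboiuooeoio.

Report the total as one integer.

63

0(b) covers ∅
1(b) covers 0:b
2(o) covers ∅
3(i) covers ∅
4(u) covers 1:b, 2:o
5(o) covers 4:u
6(o) covers 5:o
7(e) covers 3:i, 6:o
8(o) covers 7:e
9(i) covers 7:e
10(o) covers 8:o
floor of heap: 0:b, 2:o, 3:i
completions by unplaced set U, small U first (add the entries for U minus each lowest piece of U):
  |U|=1: {9}:1  {10}:1
  |U|=2: {8,10}:1  {9,10}:2
  |U|=3: {8,9,10}:3
  |U|=4: {7,8,9,10}:3
  |U|=5: {3,7,8,9,10}:3  {6,7,8,9,10}:3
  |U|=6: {3,6,7,8,9,10}:6  {5,6,7,8,9,10}:3
  |U|=7: {3,5,6,7,8,9,10}:9  {4,5,6,7,8,9,10}:3
  |U|=8: {1,4,5,6,7,8,9,10}:3  {2,4,5,6,7,8,9,10}:3  {3,4,5,6,7,8,9,10}:12
  |U|=9: {0,1,4,5,6,7,8,9,10}:3  {1,2,4,5,6,7,8,9,10}:6  {1,3,4,5,6,7,8,9,10}:15  {2,3,4,5,6,7,8,9,10}:15
  start at 0(b): 36
  start at 2(o): 18
  start at 3(i): 9
sum over floor = 63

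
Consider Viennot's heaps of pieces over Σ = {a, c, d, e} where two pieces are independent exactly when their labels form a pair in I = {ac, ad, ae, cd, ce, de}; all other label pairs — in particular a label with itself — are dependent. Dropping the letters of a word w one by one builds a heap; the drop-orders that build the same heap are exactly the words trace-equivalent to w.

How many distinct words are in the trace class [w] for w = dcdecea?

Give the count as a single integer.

630

0(d) covers ∅
1(c) covers ∅
2(d) covers 0:d
3(e) covers ∅
4(c) covers 1:c
5(e) covers 3:e
6(a) covers ∅
floor of heap: 0:d, 1:c, 3:e, 6:a
completions by unplaced set U, small U first (add the entries for U minus each lowest piece of U):
  |U|=1: {2}:1  {4}:1  {5}:1  {6}:1
  |U|=2: {0,2}:1  {1,4}:1  {2,4}:2  {2,5}:2  {2,6}:2  {3,5}:1  {4,5}:2  {4,6}:2  {5,6}:2
  |U|=3: {0,2,4}:3  {0,2,5}:3  {0,2,6}:3  {1,2,4}:3  {1,4,5}:3  {1,4,6}:3  {2,3,5}:3  {2,4,5}:6  {2,4,6}:6  {2,5,6}:6  {3,4,5}:3  {3,5,6}:3  {4,5,6}:6
  |U|=4: {0,1,2,4}:6  {0,2,3,5}:6  {0,2,4,5}:12  {0,2,4,6}:12  {0,2,5,6}:12  {1,2,4,5}:12  {1,2,4,6}:12  {1,3,4,5}:6  {1,4,5,6}:12  {2,3,4,5}:12  {2,3,5,6}:12  {2,4,5,6}:24  {3,4,5,6}:12
  |U|=5: {0,1,2,4,5}:30  {0,1,2,4,6}:30  {0,2,3,4,5}:30  {0,2,3,5,6}:30  {0,2,4,5,6}:60  {1,2,3,4,5}:30  {1,2,4,5,6}:60  {1,3,4,5,6}:30  {2,3,4,5,6}:60
  start at 0(d): 180
  start at 1(c): 180
  start at 3(e): 180
  start at 6(a): 90
sum over floor = 630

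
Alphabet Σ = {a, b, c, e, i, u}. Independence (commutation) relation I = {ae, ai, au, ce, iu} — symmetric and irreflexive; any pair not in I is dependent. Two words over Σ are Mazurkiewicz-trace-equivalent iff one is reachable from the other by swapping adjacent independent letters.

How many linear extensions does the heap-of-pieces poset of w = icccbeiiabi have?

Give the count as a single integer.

4

#0=i has no predecessor
#1=c depends on [0:i]
#2=c depends on [1:c]
#3=c depends on [2:c]
#4=b depends on [3:c]
#5=e depends on [4:b]
#6=i depends on [5:e]
#7=i depends on [6:i]
#8=a depends on [4:b]
#9=b depends on [7:i, 8:a]
#10=i depends on [9:b]
sources: [0:i]
N(rest) = Σ N(rest − s) over sources s of rest; N(one piece) = 1:
  size 1 → [10]=1
  size 2 → [9,10]=1
  size 3 → [7,9,10]=1  [8,9,10]=1
  size 4 → [6,7,9,10]=1  [7,8,9,10]=2
  size 5 → [5,6,7,9,10]=1  [6,7,8,9,10]=3
  size 6 → [5,6,7,8,9,10]=4
  size 7 → [4,5,6,7,8,9,10]=4
  size 8 → [3,4,5,6,7,8,9,10]=4
  size 9 → [2,3,4,5,6,7,8,9,10]=4
  first=0(i) contributes 4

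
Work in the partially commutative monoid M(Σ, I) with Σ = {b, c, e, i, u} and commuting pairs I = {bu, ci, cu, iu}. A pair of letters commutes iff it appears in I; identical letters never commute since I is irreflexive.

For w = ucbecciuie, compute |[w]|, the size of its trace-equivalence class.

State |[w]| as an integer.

90

0(u) covers ∅
1(c) covers ∅
2(b) covers 1:c
3(e) covers 0:u, 2:b
4(c) covers 3:e
5(c) covers 4:c
6(i) covers 3:e
7(u) covers 3:e
8(i) covers 6:i
9(e) covers 5:c, 7:u, 8:i
floor of heap: 0:u, 1:c
completions by unplaced set U, small U first (add the entries for U minus each lowest piece of U):
  |U|=1: {9}:1
  |U|=2: {5,9}:1  {7,9}:1  {8,9}:1
  |U|=3: {4,5,9}:1  {5,7,9}:2  {5,8,9}:2  {6,8,9}:1  {7,8,9}:2
  |U|=4: {4,5,7,9}:3  {4,5,8,9}:3  {5,6,8,9}:3  {5,7,8,9}:6  {6,7,8,9}:3
  |U|=5: {4,5,6,8,9}:6  {4,5,7,8,9}:12  {5,6,7,8,9}:12
  |U|=6: {4,5,6,7,8,9}:30
  |U|=7: {3,4,5,6,7,8,9}:30
  |U|=8: {0,3,4,5,6,7,8,9}:30  {2,3,4,5,6,7,8,9}:30
  start at 0(u): 30
  start at 1(c): 60
sum over floor = 90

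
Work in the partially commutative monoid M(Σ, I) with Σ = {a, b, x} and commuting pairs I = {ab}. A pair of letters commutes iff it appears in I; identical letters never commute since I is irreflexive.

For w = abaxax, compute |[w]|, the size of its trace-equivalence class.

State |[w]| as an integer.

3

drop 0:a onto floor
drop 1:b onto floor
drop 2:a onto {0:a}
drop 3:x onto {1:b, 2:a}
drop 4:a onto {3:x}
drop 5:x onto {4:a}
ground layer = {0:a, 1:b}
drop-orders for the pieces not yet dropped (sum over which currently-grounded one goes next):
  1 to go: {5} 1
  2 to go: {4,5} 1
  3 to go: {3,4,5} 1
  4 to go: {1,3,4,5} 1  {2,3,4,5} 1
  if 0:a drops first: 2 orders
  if 1:b drops first: 1 orders
heap linearizations: 3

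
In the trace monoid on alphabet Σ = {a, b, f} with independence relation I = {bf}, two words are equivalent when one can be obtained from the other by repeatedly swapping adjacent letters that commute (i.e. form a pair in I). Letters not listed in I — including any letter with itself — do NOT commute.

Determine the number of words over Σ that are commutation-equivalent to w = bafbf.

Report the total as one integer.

drop 0:b onto floor
drop 1:a onto {0:b}
drop 2:f onto {1:a}
drop 3:b onto {1:a}
drop 4:f onto {2:f}
ground layer = {0:b}
drop-orders for the pieces not yet dropped (sum over which currently-grounded one goes next):
  1 to go: {3} 1  {4} 1
  2 to go: {2,4} 1  {3,4} 2
  3 to go: {2,3,4} 3
  if 0:b drops first: 3 orders

3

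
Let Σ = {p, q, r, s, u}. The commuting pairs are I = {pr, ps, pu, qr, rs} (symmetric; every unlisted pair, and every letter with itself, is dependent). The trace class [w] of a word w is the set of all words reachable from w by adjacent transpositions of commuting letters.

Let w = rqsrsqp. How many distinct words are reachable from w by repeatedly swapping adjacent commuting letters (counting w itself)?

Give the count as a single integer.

21

drop 0:r onto floor
drop 1:q onto floor
drop 2:s onto {1:q}
drop 3:r onto {0:r}
drop 4:s onto {2:s}
drop 5:q onto {4:s}
drop 6:p onto {5:q}
ground layer = {0:r, 1:q}
drop-orders for the pieces not yet dropped (sum over which currently-grounded one goes next):
  1 to go: {3} 1  {6} 1
  2 to go: {0,3} 1  {3,6} 2  {5,6} 1
  3 to go: {0,3,6} 3  {3,5,6} 3  {4,5,6} 1
  4 to go: {0,3,5,6} 6  {2,4,5,6} 1  {3,4,5,6} 4
  5 to go: {0,3,4,5,6} 10  {1,2,4,5,6} 1  {2,3,4,5,6} 5
  if 0:r drops first: 6 orders
  if 1:q drops first: 15 orders
heap linearizations: 21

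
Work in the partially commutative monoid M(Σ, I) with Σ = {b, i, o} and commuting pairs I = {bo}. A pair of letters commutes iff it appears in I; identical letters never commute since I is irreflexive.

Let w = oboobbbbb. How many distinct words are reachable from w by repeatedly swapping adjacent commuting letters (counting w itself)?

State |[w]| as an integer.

84

piece 0:o — minimal
piece 1:b — minimal
piece 2:o rests on {0:o}
piece 3:o rests on {2:o}
piece 4:b rests on {1:b}
piece 5:b rests on {4:b}
piece 6:b rests on {5:b}
piece 7:b rests on {6:b}
piece 8:b rests on {7:b}
minimal pieces: {0:o, 1:b}
ways to finish when only these pieces remain (= sum over removing one remaining piece with nothing left below it):
  1 left: {3}→1  {8}→1
  2 left: {2,3}→1  {3,8}→2  {7,8}→1
  3 left: {0,2,3}→1  {2,3,8}→3  {3,7,8}→3  {6,7,8}→1
  4 left: {0,2,3,8}→4  {2,3,7,8}→6  {3,6,7,8}→4  {5,6,7,8}→1
  5 left: {0,2,3,7,8}→10  {2,3,6,7,8}→10  {3,5,6,7,8}→5  {4,5,6,7,8}→1
  6 left: {0,2,3,6,7,8}→20  {1,4,5,6,7,8}→1  {2,3,5,6,7,8}→15  {3,4,5,6,7,8}→6
  7 left: {0,2,3,5,6,7,8}→35  {1,3,4,5,6,7,8}→7  {2,3,4,5,6,7,8}→21
  placing 0:o first → 28 extensions
  placing 1:b first → 56 extensions
total linear extensions = 84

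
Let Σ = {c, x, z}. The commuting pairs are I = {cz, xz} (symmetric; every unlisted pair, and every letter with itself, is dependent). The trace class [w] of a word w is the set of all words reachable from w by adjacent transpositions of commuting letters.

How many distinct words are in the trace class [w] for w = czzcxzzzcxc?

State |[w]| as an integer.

462

#0=c has no predecessor
#1=z has no predecessor
#2=z depends on [1:z]
#3=c depends on [0:c]
#4=x depends on [3:c]
#5=z depends on [2:z]
#6=z depends on [5:z]
#7=z depends on [6:z]
#8=c depends on [4:x]
#9=x depends on [8:c]
#10=c depends on [9:x]
sources: [0:c, 1:z]
N(rest) = Σ N(rest − s) over sources s of rest; N(one piece) = 1:
  size 1 → [7]=1  [10]=1
  size 2 → [6,7]=1  [7,10]=2  [9,10]=1
  size 3 → [5,6,7]=1  [6,7,10]=3  [7,9,10]=3  [8,9,10]=1
  size 4 → [2,5,6,7]=1  [4,8,9,10]=1  [5,6,7,10]=4  [6,7,9,10]=6  [7,8,9,10]=4
  size 5 → [1,2,5,6,7]=1  [2,5,6,7,10]=5  [3,4,8,9,10]=1  [4,7,8,9,10]=5  [5,6,7,9,10]=10  [6,7,8,9,10]=10
  size 6 → [0,3,4,8,9,10]=1  [1,2,5,6,7,10]=6  [2,5,6,7,9,10]=15  [3,4,7,8,9,10]=6  [4,6,7,8,9,10]=15  [5,6,7,8,9,10]=20
  size 7 → [0,3,4,7,8,9,10]=7  [1,2,5,6,7,9,10]=21  [2,5,6,7,8,9,10]=35  [3,4,6,7,8,9,10]=21  [4,5,6,7,8,9,10]=35
  size 8 → [0,3,4,6,7,8,9,10]=28  [1,2,5,6,7,8,9,10]=56  [2,4,5,6,7,8,9,10]=70  [3,4,5,6,7,8,9,10]=56
  size 9 → [0,3,4,5,6,7,8,9,10]=84  [1,2,4,5,6,7,8,9,10]=126  [2,3,4,5,6,7,8,9,10]=126
  first=0(c) contributes 252
  first=1(z) contributes 210
|[w]| = 462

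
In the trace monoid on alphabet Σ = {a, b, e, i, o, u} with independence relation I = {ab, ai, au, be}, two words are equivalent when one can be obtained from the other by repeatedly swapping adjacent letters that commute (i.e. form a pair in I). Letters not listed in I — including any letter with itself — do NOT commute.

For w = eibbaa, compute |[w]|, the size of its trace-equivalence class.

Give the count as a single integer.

10

0(e) covers ∅
1(i) covers 0:e
2(b) covers 1:i
3(b) covers 2:b
4(a) covers 0:e
5(a) covers 4:a
floor of heap: 0:e
completions by unplaced set U, small U first (add the entries for U minus each lowest piece of U):
  |U|=1: {3}:1  {5}:1
  |U|=2: {2,3}:1  {3,5}:2  {4,5}:1
  |U|=3: {1,2,3}:1  {2,3,5}:3  {3,4,5}:3
  |U|=4: {1,2,3,5}:4  {2,3,4,5}:6
  start at 0(e): 10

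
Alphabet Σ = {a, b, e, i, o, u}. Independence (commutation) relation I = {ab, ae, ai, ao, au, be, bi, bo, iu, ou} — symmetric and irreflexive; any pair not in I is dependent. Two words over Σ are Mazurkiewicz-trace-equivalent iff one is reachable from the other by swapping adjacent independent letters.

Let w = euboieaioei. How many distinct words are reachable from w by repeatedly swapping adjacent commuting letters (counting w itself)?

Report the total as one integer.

piece 0:e — minimal
piece 1:u rests on {0:e}
piece 2:b rests on {1:u}
piece 3:o rests on {0:e}
piece 4:i rests on {3:o}
piece 5:e rests on {1:u, 4:i}
piece 6:a — minimal
piece 7:i rests on {5:e}
piece 8:o rests on {7:i}
piece 9:e rests on {8:o}
piece 10:i rests on {9:e}
minimal pieces: {0:e, 6:a}
ways to finish when only these pieces remain (= sum over removing one remaining piece with nothing left below it):
  1 left: {2}→1  {6}→1  {10}→1
  2 left: {2,6}→2  {2,10}→2  {6,10}→2  {9,10}→1
  3 left: {2,6,10}→6  {2,9,10}→3  {6,9,10}→3  {8,9,10}→1
  4 left: {2,6,9,10}→12  {2,8,9,10}→4  {6,8,9,10}→4  {7,8,9,10}→1
  5 left: {2,6,8,9,10}→20  {2,7,8,9,10}→5  {5,7,8,9,10}→1  {6,7,8,9,10}→5
  6 left: {2,5,7,8,9,10}→6  {2,6,7,8,9,10}→30  {4,5,7,8,9,10}→1  {5,6,7,8,9,10}→6
  7 left: {1,2,5,7,8,9,10}→6  {2,4,5,7,8,9,10}→7  {2,5,6,7,8,9,10}→42  {3,4,5,7,8,9,10}→1  {4,5,6,7,8,9,10}→7
  8 left: {1,2,4,5,7,8,9,10}→13  {1,2,5,6,7,8,9,10}→48  {2,3,4,5,7,8,9,10}→8  {2,4,5,6,7,8,9,10}→56  {3,4,5,6,7,8,9,10}→8
  9 left: {1,2,3,4,5,7,8,9,10}→21  {1,2,4,5,6,7,8,9,10}→117  {2,3,4,5,6,7,8,9,10}→72
  placing 0:e first → 210 extensions
  placing 6:a first → 21 extensions
total linear extensions = 231

231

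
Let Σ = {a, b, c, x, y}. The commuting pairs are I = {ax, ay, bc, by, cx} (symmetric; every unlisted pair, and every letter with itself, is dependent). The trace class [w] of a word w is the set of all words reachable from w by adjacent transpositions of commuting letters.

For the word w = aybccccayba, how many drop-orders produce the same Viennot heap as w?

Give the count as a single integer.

46

#0=a has no predecessor
#1=y has no predecessor
#2=b depends on [0:a]
#3=c depends on [0:a, 1:y]
#4=c depends on [3:c]
#5=c depends on [4:c]
#6=c depends on [5:c]
#7=a depends on [2:b, 6:c]
#8=y depends on [6:c]
#9=b depends on [7:a]
#10=a depends on [9:b]
sources: [0:a, 1:y]
N(rest) = Σ N(rest − s) over sources s of rest; N(one piece) = 1:
  size 1 → [8]=1  [10]=1
  size 2 → [8,10]=2  [9,10]=1
  size 3 → [7,9,10]=1  [8,9,10]=3
  size 4 → [2,7,9,10]=1  [7,8,9,10]=4
  size 5 → [2,7,8,9,10]=5  [6,7,8,9,10]=4
  size 6 → [2,6,7,8,9,10]=9  [5,6,7,8,9,10]=4
  size 7 → [2,5,6,7,8,9,10]=13  [4,5,6,7,8,9,10]=4
  size 8 → [2,4,5,6,7,8,9,10]=17  [3,4,5,6,7,8,9,10]=4
  size 9 → [1,3,4,5,6,7,8,9,10]=4  [2,3,4,5,6,7,8,9,10]=21
  first=0(a) contributes 25
  first=1(y) contributes 21
|[w]| = 46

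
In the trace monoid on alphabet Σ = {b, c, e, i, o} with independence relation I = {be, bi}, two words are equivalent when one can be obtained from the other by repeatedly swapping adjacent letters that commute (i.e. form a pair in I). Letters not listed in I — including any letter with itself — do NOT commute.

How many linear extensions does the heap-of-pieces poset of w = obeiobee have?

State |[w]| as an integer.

9

piece 0:o — minimal
piece 1:b rests on {0:o}
piece 2:e rests on {0:o}
piece 3:i rests on {2:e}
piece 4:o rests on {1:b, 3:i}
piece 5:b rests on {4:o}
piece 6:e rests on {4:o}
piece 7:e rests on {6:e}
minimal pieces: {0:o}
ways to finish when only these pieces remain (= sum over removing one remaining piece with nothing left below it):
  1 left: {5}→1  {7}→1
  2 left: {5,7}→2  {6,7}→1
  3 left: {5,6,7}→3
  4 left: {4,5,6,7}→3
  5 left: {1,4,5,6,7}→3  {3,4,5,6,7}→3
  6 left: {1,3,4,5,6,7}→6  {2,3,4,5,6,7}→3
  placing 0:o first → 9 extensions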